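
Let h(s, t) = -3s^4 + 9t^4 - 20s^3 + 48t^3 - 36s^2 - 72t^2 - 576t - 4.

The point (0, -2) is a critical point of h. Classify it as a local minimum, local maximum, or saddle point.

local maximum

The mixed partial ∂²h/∂s∂t is 0, so the Hessian at any point is diag(h_ss, h_tt) = diag(-12(3s^2 + 10s + 6), 36(3t^2 + 8t - 4)).
At (0, -2): H = diag(-72, -288).
Both eigenvalues are negative, so H is negative definite: a local maximum.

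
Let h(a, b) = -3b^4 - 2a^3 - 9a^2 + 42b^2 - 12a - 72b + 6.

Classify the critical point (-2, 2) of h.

saddle point

The mixed partial ∂²h/∂a∂b is 0, so the Hessian at any point is diag(h_aa, h_bb) = diag(-6(2a + 3), 12(-3b^2 + 7)).
At (-2, 2): H = diag(6, -60).
The eigenvalues have opposite signs, so H is indefinite: a saddle point.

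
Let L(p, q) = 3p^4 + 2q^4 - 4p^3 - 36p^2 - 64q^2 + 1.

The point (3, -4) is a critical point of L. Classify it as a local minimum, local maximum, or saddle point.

local minimum

The mixed partial ∂²L/∂p∂q is 0, so the Hessian at any point is diag(L_pp, L_qq) = diag(12(3p^2 - 2p - 6), 8(3q^2 - 16)).
At (3, -4): H = diag(180, 256).
Both eigenvalues are positive, so H is positive definite: a local minimum.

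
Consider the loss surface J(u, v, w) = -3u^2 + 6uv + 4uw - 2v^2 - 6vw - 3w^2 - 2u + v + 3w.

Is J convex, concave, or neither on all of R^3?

neither

J is quadratic, so its Hessian is the constant matrix H = [[-6, 6, 4], [6, -4, -6], [4, -6, -6]].
Leading principal minors: -6, -12, 64.
Neither pattern holds ⇒ H is indefinite ⇒ neither convex nor concave.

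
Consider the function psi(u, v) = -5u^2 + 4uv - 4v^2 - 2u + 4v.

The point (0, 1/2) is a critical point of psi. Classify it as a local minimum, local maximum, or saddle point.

The Hessian of psi is constant: H = [[-10, 4], [4, -8]].
det(H) = (-10)·(-8) − 4² = 64.
det(H) > 0 and tr(H) = -18 < 0, so H is negative definite and the point is a local maximum.

local maximum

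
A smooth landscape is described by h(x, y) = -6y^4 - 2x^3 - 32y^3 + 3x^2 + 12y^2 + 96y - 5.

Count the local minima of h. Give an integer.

h separates as a function of x plus a function of y, so ∇h=0 decouples.
∂h/∂x = -6x(x - 1) = 0 at x ∈ {0, 1}; ∂h/∂y = -24(y - 1)(y + 1)(y + 4) = 0 at y ∈ {-4, -1, 1}.
The Hessian is diagonal: diag(h_xx, h_yy). Second derivatives: h_xx(0)=6, h_xx(1)=-6; h_yy(-4)=-360, h_yy(-1)=144, h_yy(1)=-240.
Local minima occur where both diagonal entries positive: (0, -1). Count: 1.

1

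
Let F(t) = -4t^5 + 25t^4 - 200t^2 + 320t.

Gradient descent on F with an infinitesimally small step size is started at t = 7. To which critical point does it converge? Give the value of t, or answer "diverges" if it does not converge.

diverges

F'(t) = -20(t - 4)(t - 2)(t - 1)(t + 2), so F'(7) = -16200.
Gradient descent moves in the -F' direction, i.e. t is increasing.
There is no critical point above t=7, and F' keeps the same sign, so the iterate runs off to +∞.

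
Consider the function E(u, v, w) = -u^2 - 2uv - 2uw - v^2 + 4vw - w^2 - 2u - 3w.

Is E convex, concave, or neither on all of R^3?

neither

E is quadratic, so its Hessian is the constant matrix H = [[-2, -2, -2], [-2, -2, 4], [-2, 4, -2]].
Leading principal minors: -2, 0, 72.
Neither pattern holds ⇒ H is indefinite ⇒ neither convex nor concave.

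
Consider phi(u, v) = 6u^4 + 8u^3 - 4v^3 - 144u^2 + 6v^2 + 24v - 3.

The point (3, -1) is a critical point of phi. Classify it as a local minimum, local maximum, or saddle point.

local minimum

The mixed partial ∂²phi/∂u∂v is 0, so the Hessian at any point is diag(phi_uu, phi_vv) = diag(24(3u^2 + 2u - 12), 12(-2v + 1)).
At (3, -1): H = diag(504, 36).
Both eigenvalues are positive, so H is positive definite: a local minimum.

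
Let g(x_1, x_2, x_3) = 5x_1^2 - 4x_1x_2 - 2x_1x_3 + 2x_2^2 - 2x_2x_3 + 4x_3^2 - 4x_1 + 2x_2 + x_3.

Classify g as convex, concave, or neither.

g is quadratic, so its Hessian is the constant matrix H = [[10, -4, -2], [-4, 4, -2], [-2, -2, 8]].
Leading principal minors: 10, 24, 104.
All positive ⇒ H ≻ 0 ⇒ convex.

convex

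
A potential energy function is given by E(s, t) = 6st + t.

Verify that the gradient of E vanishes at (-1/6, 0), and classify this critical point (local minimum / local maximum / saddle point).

saddle point

∇E = (6t, 6s + 1); substituting (-1/6, 0) gives ∇E = (0, 0), so (-1/6, 0) is indeed a critical point.
The Hessian of E is constant: H = [[0, 6], [6, 0]].
det(H) = 0·0 − 6² = -36.
Since det(H) < 0, H is indefinite and the critical point is a saddle point.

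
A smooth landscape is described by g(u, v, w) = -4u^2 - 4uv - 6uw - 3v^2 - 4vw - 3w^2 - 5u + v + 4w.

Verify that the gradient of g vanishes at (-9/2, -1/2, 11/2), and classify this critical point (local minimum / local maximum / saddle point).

local maximum

∇g = (-8u - 4v - 6w - 5, -4u - 6v - 4w + 1, -6u - 4v - 6w + 4); substituting (-9/2, -1/2, 11/2) gives ∇g = (0, 0, 0), so (-9/2, -1/2, 11/2) is indeed a critical point.
The Hessian is constant: H = [[-8, -4, -6], [-4, -6, -4], [-6, -4, -6]].
Leading principal minors: Δ₁ = -8, Δ₂ = 32, Δ₃ = -40.
The minors alternate sign starting negative (−, +, −), so H is negative definite: a local maximum.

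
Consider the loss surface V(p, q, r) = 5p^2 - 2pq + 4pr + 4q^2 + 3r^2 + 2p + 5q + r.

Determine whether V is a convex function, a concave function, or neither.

V is quadratic, so its Hessian is the constant matrix H = [[10, -2, 4], [-2, 8, 0], [4, 0, 6]].
Leading principal minors: 10, 76, 328.
All positive ⇒ H ≻ 0 ⇒ convex.

convex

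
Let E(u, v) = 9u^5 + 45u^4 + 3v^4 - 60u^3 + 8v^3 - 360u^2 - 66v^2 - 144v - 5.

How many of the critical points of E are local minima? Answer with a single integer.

4

E separates as a function of u plus a function of v, so ∇E=0 decouples.
∂E/∂u = 45u(u - 2)(u + 2)(u + 4) = 0 at u ∈ {-4, -2, 0, 2}; ∂E/∂v = 12(v - 3)(v + 1)(v + 4) = 0 at v ∈ {-4, -1, 3}.
The Hessian is diagonal: diag(E_uu, E_vv). Second derivatives: E_uu(-4)=-2160, E_uu(-2)=720, E_uu(0)=-720, E_uu(2)=2160; E_vv(-4)=252, E_vv(-1)=-144, E_vv(3)=336.
Local minima occur where both diagonal entries positive: (-2, -4), (-2, 3), (2, -4), (2, 3). Count: 4.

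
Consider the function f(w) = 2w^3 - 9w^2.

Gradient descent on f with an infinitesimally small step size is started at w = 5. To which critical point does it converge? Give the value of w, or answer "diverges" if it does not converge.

3

f'(w) = 6w(w - 3), so f'(5) = 60.
Gradient descent moves in the -f' direction, i.e. w is decreasing.
The nearest critical point in that direction is w = 3, where f'' = 18 > 0 (a local minimum). The iterate converges there.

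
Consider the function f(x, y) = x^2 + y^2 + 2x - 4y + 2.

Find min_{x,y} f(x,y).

f(x,y) separates as P(x) + Q(y) + 2, so its minimum is min P + min Q + 2.
P'(x) = 2x + 2 vanishes at x ∈ {-1}; Q'(y) = 2y - 4 vanishes at y ∈ {2}.
Local minima of P (where P''>0): P(-1)=-1. Local minima of Q: Q(2)=-4.
So the global minimum of f is P(-1) + Q(2) + 2 = -1 − 4 + 2 = -3, attained at (-1, 2).

-3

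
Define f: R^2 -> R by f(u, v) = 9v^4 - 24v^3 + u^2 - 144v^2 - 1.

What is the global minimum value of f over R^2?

-1537

f(u,v) separates as P(u) + Q(v) − 1, so its minimum is min P + min Q − 1.
P'(u) = 2u vanishes at u ∈ {0}; Q'(v) = 36v(v - 4)(v + 2) vanishes at v ∈ {-2, 0, 4}.
Local minima of P (where P''>0): P(0)=0. Local minima of Q: Q(-2)=-240, Q(4)=-1536.
So the global minimum of f is P(0) + Q(4) − 1 = 0 − 1536 − 1 = -1537, attained at (0, 4).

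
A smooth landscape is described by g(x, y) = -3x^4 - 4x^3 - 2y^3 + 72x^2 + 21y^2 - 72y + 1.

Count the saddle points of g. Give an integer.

g separates as a function of x plus a function of y, so ∇g=0 decouples.
∂g/∂x = -12x(x - 3)(x + 4) = 0 at x ∈ {-4, 0, 3}; ∂g/∂y = -6(y - 4)(y - 3) = 0 at y ∈ {3, 4}.
The Hessian is diagonal: diag(g_xx, g_yy). Second derivatives: g_xx(-4)=-336, g_xx(0)=144, g_xx(3)=-252; g_yy(3)=6, g_yy(4)=-6.
Saddle points occur where the two diagonal entries have opposite signs: (-4, 3), (0, 4), (3, 3). Count: 3.

3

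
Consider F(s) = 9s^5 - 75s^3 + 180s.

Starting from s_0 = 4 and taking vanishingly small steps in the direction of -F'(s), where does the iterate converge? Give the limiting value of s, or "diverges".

F'(s) = 45(s - 2)(s - 1)(s + 1)(s + 2), so F'(4) = 8100.
Gradient descent moves in the -F' direction, i.e. s is decreasing.
The nearest critical point in that direction is s = 2, where F'' = 540 > 0 (a local minimum). The iterate converges there.

2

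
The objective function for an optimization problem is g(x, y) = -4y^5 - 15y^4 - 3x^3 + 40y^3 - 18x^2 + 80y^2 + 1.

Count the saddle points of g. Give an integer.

g separates as a function of x plus a function of y, so ∇g=0 decouples.
∂g/∂x = -9x(x + 4) = 0 at x ∈ {-4, 0}; ∂g/∂y = -20y(y - 2)(y + 1)(y + 4) = 0 at y ∈ {-4, -1, 0, 2}.
The Hessian is diagonal: diag(g_xx, g_yy). Second derivatives: g_xx(-4)=36, g_xx(0)=-36; g_yy(-4)=1440, g_yy(-1)=-180, g_yy(0)=160, g_yy(2)=-720.
Saddle points occur where the two diagonal entries have opposite signs: (-4, -1), (-4, 2), (0, -4), (0, 0). Count: 4.

4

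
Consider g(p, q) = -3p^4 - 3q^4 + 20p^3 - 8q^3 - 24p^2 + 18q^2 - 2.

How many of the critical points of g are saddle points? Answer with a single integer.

g separates as a function of p plus a function of q, so ∇g=0 decouples.
∂g/∂p = -12p(p - 4)(p - 1) = 0 at p ∈ {0, 1, 4}; ∂g/∂q = -12q(q - 1)(q + 3) = 0 at q ∈ {-3, 0, 1}.
The Hessian is diagonal: diag(g_pp, g_qq). Second derivatives: g_pp(0)=-48, g_pp(1)=36, g_pp(4)=-144; g_qq(-3)=-144, g_qq(0)=36, g_qq(1)=-48.
Saddle points occur where the two diagonal entries have opposite signs: (0, 0), (1, -3), (1, 1), (4, 0). Count: 4.

4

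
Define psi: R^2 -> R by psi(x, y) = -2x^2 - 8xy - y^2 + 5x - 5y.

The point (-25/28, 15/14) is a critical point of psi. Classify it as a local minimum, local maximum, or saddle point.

The Hessian of psi is constant: H = [[-4, -8], [-8, -2]].
det(H) = (-4)·(-2) − (-8)² = -56.
Since det(H) < 0, H is indefinite and the critical point is a saddle point.

saddle point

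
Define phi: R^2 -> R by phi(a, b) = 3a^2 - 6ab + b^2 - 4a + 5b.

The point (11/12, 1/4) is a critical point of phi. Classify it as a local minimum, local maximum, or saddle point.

The Hessian of phi is constant: H = [[6, -6], [-6, 2]].
det(H) = 6·2 − (-6)² = -24.
Since det(H) < 0, H is indefinite and the critical point is a saddle point.

saddle point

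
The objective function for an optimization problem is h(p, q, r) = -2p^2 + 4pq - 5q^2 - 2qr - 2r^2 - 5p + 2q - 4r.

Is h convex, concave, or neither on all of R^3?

h is quadratic, so its Hessian is the constant matrix H = [[-4, 4, 0], [4, -10, -2], [0, -2, -4]].
Leading principal minors: -4, 24, -80.
Signs alternate −, +, − ⇒ H ≺ 0 ⇒ concave.

concave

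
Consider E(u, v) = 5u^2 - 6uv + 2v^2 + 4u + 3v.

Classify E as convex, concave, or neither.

convex

E is quadratic, so its Hessian is the constant matrix H = [[10, -6], [-6, 4]].
det(H) = 4, tr(H) = 14.
det(H) > 0 and tr(H) > 0, so H is positive definite everywhere: convex.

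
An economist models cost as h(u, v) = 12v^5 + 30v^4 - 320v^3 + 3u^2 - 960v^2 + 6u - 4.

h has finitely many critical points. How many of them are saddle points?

h separates as a function of u plus a function of v, so ∇h=0 decouples.
∂h/∂u = 6(u + 1) = 0 at u ∈ {-1}; ∂h/∂v = 60v(v - 4)(v + 2)(v + 4) = 0 at v ∈ {-4, -2, 0, 4}.
The Hessian is diagonal: diag(h_uu, h_vv). Second derivatives: h_uu(-1)=6; h_vv(-4)=-3840, h_vv(-2)=1440, h_vv(0)=-1920, h_vv(4)=11520.
Saddle points occur where the two diagonal entries have opposite signs: (-1, -4), (-1, 0). Count: 2.

2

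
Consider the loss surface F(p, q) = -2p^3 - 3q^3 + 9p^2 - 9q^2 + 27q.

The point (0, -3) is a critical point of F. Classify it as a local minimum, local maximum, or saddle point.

local minimum

The mixed partial ∂²F/∂p∂q is 0, so the Hessian at any point is diag(F_pp, F_qq) = diag(6(-2p + 3), -18(q + 1)).
At (0, -3): H = diag(18, 36).
Both eigenvalues are positive, so H is positive definite: a local minimum.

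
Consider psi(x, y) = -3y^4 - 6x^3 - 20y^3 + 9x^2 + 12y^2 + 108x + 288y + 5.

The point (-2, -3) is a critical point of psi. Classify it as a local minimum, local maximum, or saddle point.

local minimum

The mixed partial ∂²psi/∂x∂y is 0, so the Hessian at any point is diag(psi_xx, psi_yy) = diag(18(-2x + 1), 12(-3y^2 - 10y + 2)).
At (-2, -3): H = diag(90, 60).
Both eigenvalues are positive, so H is positive definite: a local minimum.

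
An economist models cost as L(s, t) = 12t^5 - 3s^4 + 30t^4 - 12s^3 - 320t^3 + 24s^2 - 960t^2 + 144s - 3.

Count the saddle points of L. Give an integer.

L separates as a function of s plus a function of t, so ∇L=0 decouples.
∂L/∂s = -12(s - 2)(s + 2)(s + 3) = 0 at s ∈ {-3, -2, 2}; ∂L/∂t = 60t(t - 4)(t + 2)(t + 4) = 0 at t ∈ {-4, -2, 0, 4}.
The Hessian is diagonal: diag(L_ss, L_tt). Second derivatives: L_ss(-3)=-60, L_ss(-2)=48, L_ss(2)=-240; L_tt(-4)=-3840, L_tt(-2)=1440, L_tt(0)=-1920, L_tt(4)=11520.
Saddle points occur where the two diagonal entries have opposite signs: (-3, -2), (-3, 4), (-2, -4), (-2, 0), (2, -2), (2, 4). Count: 6.

6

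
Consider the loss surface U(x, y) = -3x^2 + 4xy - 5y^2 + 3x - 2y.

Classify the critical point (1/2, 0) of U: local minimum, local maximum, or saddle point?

The Hessian of U is constant: H = [[-6, 4], [4, -10]].
det(H) = (-6)·(-10) − 4² = 44.
det(H) > 0 and tr(H) = -16 < 0, so H is negative definite and the point is a local maximum.

local maximum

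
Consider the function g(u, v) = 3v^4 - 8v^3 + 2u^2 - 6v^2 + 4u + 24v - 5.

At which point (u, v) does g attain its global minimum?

g(u,v) separates as P(u) + Q(v) − 5, so its minimum is min P + min Q − 5.
P'(u) = 4u + 4 vanishes at u ∈ {-1}; Q'(v) = 12(v - 2)(v - 1)(v + 1) vanishes at v ∈ {-1, 1, 2}.
Local minima of P (where P''>0): P(-1)=-2. Local minima of Q: Q(-1)=-19, Q(2)=8.
So the global minimum of g is P(-1) + Q(-1) − 5 = -2 − 19 − 5 = -26, attained at (-1, -1).

(-1, -1)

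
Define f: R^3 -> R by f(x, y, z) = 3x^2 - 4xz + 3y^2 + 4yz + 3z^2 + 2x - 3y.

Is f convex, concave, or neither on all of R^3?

convex

f is quadratic, so its Hessian is the constant matrix H = [[6, 0, -4], [0, 6, 4], [-4, 4, 6]].
Leading principal minors: 6, 36, 24.
All positive ⇒ H ≻ 0 ⇒ convex.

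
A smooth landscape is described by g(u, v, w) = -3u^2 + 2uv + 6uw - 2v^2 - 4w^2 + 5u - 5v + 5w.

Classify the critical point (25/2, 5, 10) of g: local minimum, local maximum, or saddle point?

The Hessian is constant: H = [[-6, 2, 6], [2, -4, 0], [6, 0, -8]].
Leading principal minors: Δ₁ = -6, Δ₂ = 20, Δ₃ = -16.
The minors alternate sign starting negative (−, +, −), so H is negative definite: a local maximum.

local maximum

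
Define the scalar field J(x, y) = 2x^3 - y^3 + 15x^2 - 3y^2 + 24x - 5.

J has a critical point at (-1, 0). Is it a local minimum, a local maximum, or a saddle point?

saddle point

The mixed partial ∂²J/∂x∂y is 0, so the Hessian at any point is diag(J_xx, J_yy) = diag(6(2x + 5), -6(y + 1)).
At (-1, 0): H = diag(18, -6).
The eigenvalues have opposite signs, so H is indefinite: a saddle point.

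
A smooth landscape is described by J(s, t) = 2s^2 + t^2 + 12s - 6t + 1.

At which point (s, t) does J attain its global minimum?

(-3, 3)

J(s,t) separates as P(s) + Q(t) + 1, so its minimum is min P + min Q + 1.
P'(s) = 4s + 12 vanishes at s ∈ {-3}; Q'(t) = 2(t - 3) vanishes at t ∈ {3}.
Local minima of P (where P''>0): P(-3)=-18. Local minima of Q: Q(3)=-9.
So the global minimum of J is P(-3) + Q(3) + 1 = -18 − 9 + 1 = -26, attained at (-3, 3).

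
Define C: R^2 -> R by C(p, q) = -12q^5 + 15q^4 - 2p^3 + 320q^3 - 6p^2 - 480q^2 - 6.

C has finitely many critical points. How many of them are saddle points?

C separates as a function of p plus a function of q, so ∇C=0 decouples.
∂C/∂p = -6p(p + 2) = 0 at p ∈ {-2, 0}; ∂C/∂q = -60q(q - 4)(q - 1)(q + 4) = 0 at q ∈ {-4, 0, 1, 4}.
The Hessian is diagonal: diag(C_pp, C_qq). Second derivatives: C_pp(-2)=12, C_pp(0)=-12; C_qq(-4)=9600, C_qq(0)=-960, C_qq(1)=900, C_qq(4)=-5760.
Saddle points occur where the two diagonal entries have opposite signs: (-2, 0), (-2, 4), (0, -4), (0, 1). Count: 4.

4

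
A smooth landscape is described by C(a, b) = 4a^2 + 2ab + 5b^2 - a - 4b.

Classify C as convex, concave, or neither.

convex

C is quadratic, so its Hessian is the constant matrix H = [[8, 2], [2, 10]].
det(H) = 76, tr(H) = 18.
det(H) > 0 and tr(H) > 0, so H is positive definite everywhere: convex.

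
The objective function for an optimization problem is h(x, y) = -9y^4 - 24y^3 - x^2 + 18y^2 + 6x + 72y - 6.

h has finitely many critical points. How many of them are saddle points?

h separates as a function of x plus a function of y, so ∇h=0 decouples.
∂h/∂x = -2(x - 3) = 0 at x ∈ {3}; ∂h/∂y = -36(y - 1)(y + 1)(y + 2) = 0 at y ∈ {-2, -1, 1}.
The Hessian is diagonal: diag(h_xx, h_yy). Second derivatives: h_xx(3)=-2; h_yy(-2)=-108, h_yy(-1)=72, h_yy(1)=-216.
Saddle points occur where the two diagonal entries have opposite signs: (3, -1). Count: 1.

1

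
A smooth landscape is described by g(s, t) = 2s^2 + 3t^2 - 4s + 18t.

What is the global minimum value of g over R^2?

-29

g(s,t) separates as P(s) + Q(t), so its minimum is min P + min Q.
P'(s) = 4s - 4 vanishes at s ∈ {1}; Q'(t) = 6(t + 3) vanishes at t ∈ {-3}.
Local minima of P (where P''>0): P(1)=-2. Local minima of Q: Q(-3)=-27.
So the global minimum of g is P(1) + Q(-3) = -2 − 27 = -29, attained at (1, -3).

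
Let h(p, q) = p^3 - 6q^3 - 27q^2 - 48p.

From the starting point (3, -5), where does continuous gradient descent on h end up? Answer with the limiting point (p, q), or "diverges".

h is separable, so gradient descent decouples: p follows -∂h/∂p, q follows -∂h/∂q.
∂h/∂p = 3(p - 4)(p + 4); at p=3 this is -21, so p increases.
∂h/∂q = -18q(q + 3); at q=-5 this is -180, so q increases.
p converges to its nearest critical value 4 (a local min of the p-part); q converges to -3. The iterate converges to (4, -3).

(4, -3)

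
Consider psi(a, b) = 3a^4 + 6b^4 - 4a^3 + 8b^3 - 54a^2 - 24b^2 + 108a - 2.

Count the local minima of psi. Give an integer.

4

psi separates as a function of a plus a function of b, so ∇psi=0 decouples.
∂psi/∂a = 12(a - 3)(a - 1)(a + 3) = 0 at a ∈ {-3, 1, 3}; ∂psi/∂b = 24b(b - 1)(b + 2) = 0 at b ∈ {-2, 0, 1}.
The Hessian is diagonal: diag(psi_aa, psi_bb). Second derivatives: psi_aa(-3)=288, psi_aa(1)=-96, psi_aa(3)=144; psi_bb(-2)=144, psi_bb(0)=-48, psi_bb(1)=72.
Local minima occur where both diagonal entries positive: (-3, -2), (-3, 1), (3, -2), (3, 1). Count: 4.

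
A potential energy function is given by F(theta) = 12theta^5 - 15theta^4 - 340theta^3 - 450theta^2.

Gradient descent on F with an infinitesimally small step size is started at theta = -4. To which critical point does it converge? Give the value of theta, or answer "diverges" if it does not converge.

F'(theta) = 60theta(theta - 5)(theta + 1)(theta + 3), so F'(-4) = 6480.
Gradient descent moves in the -F' direction, i.e. theta is decreasing.
There is no critical point below theta=-4, and F' keeps the same sign, so the iterate runs off to −∞.

diverges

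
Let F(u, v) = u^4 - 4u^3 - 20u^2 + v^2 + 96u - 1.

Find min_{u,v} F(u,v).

F(u,v) separates as P(u) + Q(v) − 1, so its minimum is min P + min Q − 1.
P'(u) = 4(u - 4)(u - 2)(u + 3) vanishes at u ∈ {-3, 2, 4}; Q'(v) = 2v vanishes at v ∈ {0}.
Local minima of P (where P''>0): P(-3)=-279, P(4)=64. Local minima of Q: Q(0)=0.
So the global minimum of F is P(-3) + Q(0) − 1 = -279 + 0 − 1 = -280, attained at (-3, 0).

-280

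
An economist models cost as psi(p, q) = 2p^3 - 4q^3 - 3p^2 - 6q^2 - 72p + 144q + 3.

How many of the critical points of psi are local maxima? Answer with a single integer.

1

psi separates as a function of p plus a function of q, so ∇psi=0 decouples.
∂psi/∂p = 6(p - 4)(p + 3) = 0 at p ∈ {-3, 4}; ∂psi/∂q = -12(q - 3)(q + 4) = 0 at q ∈ {-4, 3}.
The Hessian is diagonal: diag(psi_pp, psi_qq). Second derivatives: psi_pp(-3)=-42, psi_pp(4)=42; psi_qq(-4)=84, psi_qq(3)=-84.
Local maxima occur where both diagonal entries negative: (-3, 3). Count: 1.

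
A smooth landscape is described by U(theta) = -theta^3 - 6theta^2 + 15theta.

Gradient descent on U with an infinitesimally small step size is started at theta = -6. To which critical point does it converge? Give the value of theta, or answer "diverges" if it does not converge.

U'(theta) = -3(theta - 1)(theta + 5), so U'(-6) = -21.
Gradient descent moves in the -U' direction, i.e. theta is increasing.
The nearest critical point in that direction is theta = -5, where U'' = 18 > 0 (a local minimum). The iterate converges there.

-5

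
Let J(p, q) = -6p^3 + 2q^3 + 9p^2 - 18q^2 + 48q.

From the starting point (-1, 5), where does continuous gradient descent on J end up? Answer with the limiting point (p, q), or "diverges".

(0, 4)

J is separable, so gradient descent decouples: p follows -∂J/∂p, q follows -∂J/∂q.
∂J/∂p = -18p(p - 1); at p=-1 this is -36, so p increases.
∂J/∂q = 6(q - 4)(q - 2); at q=5 this is 18, so q decreases.
p converges to its nearest critical value 0 (a local min of the p-part); q converges to 4. The iterate converges to (0, 4).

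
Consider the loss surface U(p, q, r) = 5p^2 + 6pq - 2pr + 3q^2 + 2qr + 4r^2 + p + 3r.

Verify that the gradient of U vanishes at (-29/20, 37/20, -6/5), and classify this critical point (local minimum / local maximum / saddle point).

∇U = (10p + 6q - 2r + 1, 6p + 6q + 2r, -2p + 2q + 8r + 3); substituting (-29/20, 37/20, -6/5) gives ∇U = (0, 0, 0), so (-29/20, 37/20, -6/5) is indeed a critical point.
The Hessian is constant: H = [[10, 6, -2], [6, 6, 2], [-2, 2, 8]].
Leading principal minors: Δ₁ = 10, Δ₂ = 24, Δ₃ = 80.
All leading minors are positive, so H is positive definite: a local minimum.

local minimum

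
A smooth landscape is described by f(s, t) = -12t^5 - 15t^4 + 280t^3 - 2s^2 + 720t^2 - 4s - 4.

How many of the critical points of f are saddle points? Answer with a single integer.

2

f separates as a function of s plus a function of t, so ∇f=0 decouples.
∂f/∂s = -4(s + 1) = 0 at s ∈ {-1}; ∂f/∂t = -60t(t - 4)(t + 2)(t + 3) = 0 at t ∈ {-3, -2, 0, 4}.
The Hessian is diagonal: diag(f_ss, f_tt). Second derivatives: f_ss(-1)=-4; f_tt(-3)=1260, f_tt(-2)=-720, f_tt(0)=1440, f_tt(4)=-10080.
Saddle points occur where the two diagonal entries have opposite signs: (-1, -3), (-1, 0). Count: 2.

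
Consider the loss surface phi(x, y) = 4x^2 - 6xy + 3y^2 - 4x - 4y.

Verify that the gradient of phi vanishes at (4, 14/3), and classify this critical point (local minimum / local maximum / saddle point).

∇phi = (8x - 6y - 4, -6x + 6y - 4); substituting (4, 14/3) gives ∇phi = (0, 0), so (4, 14/3) is indeed a critical point.
The Hessian of phi is constant: H = [[8, -6], [-6, 6]].
det(H) = 8·6 − (-6)² = 12.
det(H) > 0 and tr(H) = 14 > 0, so H is positive definite and the point is a local minimum.

local minimum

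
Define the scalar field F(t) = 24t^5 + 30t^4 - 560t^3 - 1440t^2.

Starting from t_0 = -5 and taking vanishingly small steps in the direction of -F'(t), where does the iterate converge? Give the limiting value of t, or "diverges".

diverges

F'(t) = 120t(t - 4)(t + 2)(t + 3), so F'(-5) = 32400.
Gradient descent moves in the -F' direction, i.e. t is decreasing.
There is no critical point below t=-5, and F' keeps the same sign, so the iterate runs off to −∞.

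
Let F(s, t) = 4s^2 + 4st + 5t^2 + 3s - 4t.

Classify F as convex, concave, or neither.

convex

F is quadratic, so its Hessian is the constant matrix H = [[8, 4], [4, 10]].
det(H) = 64, tr(H) = 18.
det(H) > 0 and tr(H) > 0, so H is positive definite everywhere: convex.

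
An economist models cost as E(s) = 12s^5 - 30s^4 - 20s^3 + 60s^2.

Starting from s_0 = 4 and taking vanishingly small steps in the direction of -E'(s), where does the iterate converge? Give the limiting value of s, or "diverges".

E'(s) = 60s(s - 2)(s - 1)(s + 1), so E'(4) = 7200.
Gradient descent moves in the -E' direction, i.e. s is decreasing.
The nearest critical point in that direction is s = 2, where E'' = 360 > 0 (a local minimum). The iterate converges there.

2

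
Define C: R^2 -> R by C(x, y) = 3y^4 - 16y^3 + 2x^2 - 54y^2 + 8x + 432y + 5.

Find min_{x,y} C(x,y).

-1110

C(x,y) separates as P(x) + Q(y) + 5, so its minimum is min P + min Q + 5.
P'(x) = 4x + 8 vanishes at x ∈ {-2}; Q'(y) = 12(y - 4)(y - 3)(y + 3) vanishes at y ∈ {-3, 3, 4}.
Local minima of P (where P''>0): P(-2)=-8. Local minima of Q: Q(-3)=-1107, Q(4)=608.
So the global minimum of C is P(-2) + Q(-3) + 5 = -8 − 1107 + 5 = -1110, attained at (-2, -3).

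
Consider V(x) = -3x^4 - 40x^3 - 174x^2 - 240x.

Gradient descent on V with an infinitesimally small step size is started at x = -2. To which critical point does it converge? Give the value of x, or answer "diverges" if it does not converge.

V'(x) = -12(x + 1)(x + 4)(x + 5), so V'(-2) = 72.
Gradient descent moves in the -V' direction, i.e. x is decreasing.
The nearest critical point in that direction is x = -4, where V'' = 36 > 0 (a local minimum). The iterate converges there.

-4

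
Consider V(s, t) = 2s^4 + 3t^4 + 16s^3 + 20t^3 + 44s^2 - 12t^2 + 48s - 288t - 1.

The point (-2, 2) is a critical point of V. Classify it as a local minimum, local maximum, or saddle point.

saddle point

The mixed partial ∂²V/∂s∂t is 0, so the Hessian at any point is diag(V_ss, V_tt) = diag(8(3s^2 + 12s + 11), 12(3t^2 + 10t - 2)).
At (-2, 2): H = diag(-8, 360).
The eigenvalues have opposite signs, so H is indefinite: a saddle point.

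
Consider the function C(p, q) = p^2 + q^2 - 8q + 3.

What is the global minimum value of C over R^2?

-13

C(p,q) separates as A(p) + B(q) + 3, so its minimum is min A + min B + 3.
A'(p) = 2p vanishes at p ∈ {0}; B'(q) = 2q - 8 vanishes at q ∈ {4}.
Local minima of A (where A''>0): A(0)=0. Local minima of B: B(4)=-16.
So the global minimum of C is A(0) + B(4) + 3 = 0 − 16 + 3 = -13, attained at (0, 4).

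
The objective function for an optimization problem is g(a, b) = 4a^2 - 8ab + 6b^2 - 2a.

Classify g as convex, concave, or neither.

g is quadratic, so its Hessian is the constant matrix H = [[8, -8], [-8, 12]].
det(H) = 32, tr(H) = 20.
det(H) > 0 and tr(H) > 0, so H is positive definite everywhere: convex.

convex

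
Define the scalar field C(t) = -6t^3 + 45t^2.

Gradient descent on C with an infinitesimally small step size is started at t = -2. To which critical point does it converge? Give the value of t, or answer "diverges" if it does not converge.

C'(t) = -18t(t - 5), so C'(-2) = -252.
Gradient descent moves in the -C' direction, i.e. t is increasing.
The nearest critical point in that direction is t = 0, where C'' = 90 > 0 (a local minimum). The iterate converges there.

0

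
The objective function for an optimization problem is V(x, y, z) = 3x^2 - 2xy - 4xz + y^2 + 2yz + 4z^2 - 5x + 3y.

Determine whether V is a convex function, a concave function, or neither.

V is quadratic, so its Hessian is the constant matrix H = [[6, -2, -4], [-2, 2, 2], [-4, 2, 8]].
Leading principal minors: 6, 8, 40.
All positive ⇒ H ≻ 0 ⇒ convex.

convex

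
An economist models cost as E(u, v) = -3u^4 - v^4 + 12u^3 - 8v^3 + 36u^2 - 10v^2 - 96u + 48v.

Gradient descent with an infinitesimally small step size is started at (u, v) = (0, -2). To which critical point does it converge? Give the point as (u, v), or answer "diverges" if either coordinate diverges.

(1, -3)

E is separable, so gradient descent decouples: u follows -∂E/∂u, v follows -∂E/∂v.
∂E/∂u = -12(u - 4)(u - 1)(u + 2); at u=0 this is -96, so u increases.
∂E/∂v = -4(v - 1)(v + 3)(v + 4); at v=-2 this is 24, so v decreases.
u converges to its nearest critical value 1 (a local min of the u-part); v converges to -3. The iterate converges to (1, -3).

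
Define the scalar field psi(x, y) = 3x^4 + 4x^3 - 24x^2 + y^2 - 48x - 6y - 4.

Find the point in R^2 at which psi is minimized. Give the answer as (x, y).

(2, 3)

psi(x,y) separates as P(x) + Q(y) − 4, so its minimum is min P + min Q − 4.
P'(x) = 12(x - 2)(x + 1)(x + 2) vanishes at x ∈ {-2, -1, 2}; Q'(y) = 2y - 6 vanishes at y ∈ {3}.
Local minima of P (where P''>0): P(-2)=16, P(2)=-112. Local minima of Q: Q(3)=-9.
So the global minimum of psi is P(2) + Q(3) − 4 = -112 − 9 − 4 = -125, attained at (2, 3).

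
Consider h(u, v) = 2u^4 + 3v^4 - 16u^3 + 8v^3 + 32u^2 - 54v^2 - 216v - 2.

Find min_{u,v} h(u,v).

-677

h(u,v) separates as P(u) + Q(v) − 2, so its minimum is min P + min Q − 2.
P'(u) = 8u(u - 4)(u - 2) vanishes at u ∈ {0, 2, 4}; Q'(v) = 12(v - 3)(v + 2)(v + 3) vanishes at v ∈ {-3, -2, 3}.
Local minima of P (where P''>0): P(0)=0, P(4)=0. Local minima of Q: Q(-3)=189, Q(3)=-675.
So the global minimum of h is P(0) + Q(3) − 2 = 0 − 675 − 2 = -677, attained at (0, 3).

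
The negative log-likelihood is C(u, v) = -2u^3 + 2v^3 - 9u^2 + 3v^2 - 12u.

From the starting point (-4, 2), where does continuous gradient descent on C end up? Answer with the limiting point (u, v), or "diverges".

(-2, 0)

C is separable, so gradient descent decouples: u follows -∂C/∂u, v follows -∂C/∂v.
∂C/∂u = -6(u + 1)(u + 2); at u=-4 this is -36, so u increases.
∂C/∂v = 6v(v + 1); at v=2 this is 36, so v decreases.
u converges to its nearest critical value -2 (a local min of the u-part); v converges to 0. The iterate converges to (-2, 0).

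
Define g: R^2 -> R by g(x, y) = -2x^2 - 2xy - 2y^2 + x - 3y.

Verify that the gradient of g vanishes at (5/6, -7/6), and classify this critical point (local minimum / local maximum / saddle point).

local maximum

∇g = (-4x - 2y + 1, -2x - 4y - 3); substituting (5/6, -7/6) gives ∇g = (0, 0), so (5/6, -7/6) is indeed a critical point.
The Hessian of g is constant: H = [[-4, -2], [-2, -4]].
det(H) = (-4)·(-4) − (-2)² = 12.
det(H) > 0 and tr(H) = -8 < 0, so H is negative definite and the point is a local maximum.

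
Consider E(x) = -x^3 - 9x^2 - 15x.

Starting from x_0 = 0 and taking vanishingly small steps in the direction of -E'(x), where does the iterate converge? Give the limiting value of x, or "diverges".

E'(x) = -3(x + 1)(x + 5), so E'(0) = -15.
Gradient descent moves in the -E' direction, i.e. x is increasing.
There is no critical point above x=0, and E' keeps the same sign, so the iterate runs off to +∞.

diverges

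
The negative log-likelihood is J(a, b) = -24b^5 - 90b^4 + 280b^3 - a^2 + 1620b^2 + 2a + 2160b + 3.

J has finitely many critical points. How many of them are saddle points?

2

J separates as a function of a plus a function of b, so ∇J=0 decouples.
∂J/∂a = -2(a - 1) = 0 at a ∈ {1}; ∂J/∂b = -120(b - 3)(b + 1)(b + 2)(b + 3) = 0 at b ∈ {-3, -2, -1, 3}.
The Hessian is diagonal: diag(J_aa, J_bb). Second derivatives: J_aa(1)=-2; J_bb(-3)=1440, J_bb(-2)=-600, J_bb(-1)=960, J_bb(3)=-14400.
Saddle points occur where the two diagonal entries have opposite signs: (1, -3), (1, -1). Count: 2.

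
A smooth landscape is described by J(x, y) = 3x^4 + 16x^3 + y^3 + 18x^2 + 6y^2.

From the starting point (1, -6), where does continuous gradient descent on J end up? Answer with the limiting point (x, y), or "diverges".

J is separable, so gradient descent decouples: x follows -∂J/∂x, y follows -∂J/∂y.
∂J/∂x = 12x(x + 1)(x + 3); at x=1 this is 96, so x decreases.
∂J/∂y = 3y(y + 4); at y=-6 this is 36, so y decreases.
The y-coordinate has no critical point in that direction and runs off to infinity.

diverges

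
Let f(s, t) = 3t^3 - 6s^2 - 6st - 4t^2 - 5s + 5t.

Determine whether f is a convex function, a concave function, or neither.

The term 3t^3 is cubic, so the Hessian is not constant.
∂²f/∂t² = 18t - 8, which takes both signs as t varies (negative for sufficiently negative t). A diagonal entry of the Hessian changing sign means the Hessian is neither positive- nor negative-semidefinite on all of R^2.

neither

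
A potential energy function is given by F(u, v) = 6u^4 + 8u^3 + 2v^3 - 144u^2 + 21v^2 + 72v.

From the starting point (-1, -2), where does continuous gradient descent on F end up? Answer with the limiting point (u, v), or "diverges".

(-4, -3)

F is separable, so gradient descent decouples: u follows -∂F/∂u, v follows -∂F/∂v.
∂F/∂u = 24u(u - 3)(u + 4); at u=-1 this is 288, so u decreases.
∂F/∂v = 6(v + 3)(v + 4); at v=-2 this is 12, so v decreases.
u converges to its nearest critical value -4 (a local min of the u-part); v converges to -3. The iterate converges to (-4, -3).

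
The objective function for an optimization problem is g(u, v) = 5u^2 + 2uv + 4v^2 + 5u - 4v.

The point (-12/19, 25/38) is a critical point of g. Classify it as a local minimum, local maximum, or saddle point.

The Hessian of g is constant: H = [[10, 2], [2, 8]].
det(H) = 10·8 − 2² = 76.
det(H) > 0 and tr(H) = 18 > 0, so H is positive definite and the point is a local minimum.

local minimum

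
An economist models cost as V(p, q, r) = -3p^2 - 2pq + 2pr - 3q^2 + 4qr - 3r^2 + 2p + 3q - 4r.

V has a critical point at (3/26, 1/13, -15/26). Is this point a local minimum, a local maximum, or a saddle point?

local maximum

The Hessian is constant: H = [[-6, -2, 2], [-2, -6, 4], [2, 4, -6]].
Leading principal minors: Δ₁ = -6, Δ₂ = 32, Δ₃ = -104.
The minors alternate sign starting negative (−, +, −), so H is negative definite: a local maximum.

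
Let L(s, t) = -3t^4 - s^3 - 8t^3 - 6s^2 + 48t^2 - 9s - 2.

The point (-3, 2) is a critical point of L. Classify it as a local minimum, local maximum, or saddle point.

The mixed partial ∂²L/∂s∂t is 0, so the Hessian at any point is diag(L_ss, L_tt) = diag(-6(s + 2), 12(-3t^2 - 4t + 8)).
At (-3, 2): H = diag(6, -144).
The eigenvalues have opposite signs, so H is indefinite: a saddle point.

saddle point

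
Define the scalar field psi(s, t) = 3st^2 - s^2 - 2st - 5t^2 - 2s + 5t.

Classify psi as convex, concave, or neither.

The term 3st^2 is cubic, so the Hessian is not constant.
∂²psi/∂t² = 6s - 10, which takes both signs as s varies (negative for sufficiently negative s). A diagonal entry of the Hessian changing sign means the Hessian is neither positive- nor negative-semidefinite on all of R^2.

neither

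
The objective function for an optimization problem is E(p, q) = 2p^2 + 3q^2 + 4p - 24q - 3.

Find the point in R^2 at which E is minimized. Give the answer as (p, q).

(-1, 4)

E(p,q) separates as A(p) + B(q) − 3, so its minimum is min A + min B − 3.
A'(p) = 4p + 4 vanishes at p ∈ {-1}; B'(q) = 6q - 24 vanishes at q ∈ {4}.
Local minima of A (where A''>0): A(-1)=-2. Local minima of B: B(4)=-48.
So the global minimum of E is A(-1) + B(4) − 3 = -2 − 48 − 3 = -53, attained at (-1, 4).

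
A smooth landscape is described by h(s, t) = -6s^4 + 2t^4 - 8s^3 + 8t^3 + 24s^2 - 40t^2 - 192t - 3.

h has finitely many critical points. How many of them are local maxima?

h separates as a function of s plus a function of t, so ∇h=0 decouples.
∂h/∂s = -24s(s - 1)(s + 2) = 0 at s ∈ {-2, 0, 1}; ∂h/∂t = 8(t - 3)(t + 2)(t + 4) = 0 at t ∈ {-4, -2, 3}.
The Hessian is diagonal: diag(h_ss, h_tt). Second derivatives: h_ss(-2)=-144, h_ss(0)=48, h_ss(1)=-72; h_tt(-4)=112, h_tt(-2)=-80, h_tt(3)=280.
Local maxima occur where both diagonal entries negative: (-2, -2), (1, -2). Count: 2.

2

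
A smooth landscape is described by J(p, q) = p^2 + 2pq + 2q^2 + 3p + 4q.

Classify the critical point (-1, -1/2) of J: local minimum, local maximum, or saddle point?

local minimum

The Hessian of J is constant: H = [[2, 2], [2, 4]].
det(H) = 2·4 − 2² = 4.
det(H) > 0 and tr(H) = 6 > 0, so H is positive definite and the point is a local minimum.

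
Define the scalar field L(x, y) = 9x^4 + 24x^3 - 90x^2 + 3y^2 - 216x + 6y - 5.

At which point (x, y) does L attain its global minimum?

(2, -1)

L(x,y) separates as P(x) + Q(y) − 5, so its minimum is min P + min Q − 5.
P'(x) = 36(x - 2)(x + 1)(x + 3) vanishes at x ∈ {-3, -1, 2}; Q'(y) = 6y + 6 vanishes at y ∈ {-1}.
Local minima of P (where P''>0): P(-3)=-81, P(2)=-456. Local minima of Q: Q(-1)=-3.
So the global minimum of L is P(2) + Q(-1) − 5 = -456 − 3 − 5 = -464, attained at (2, -1).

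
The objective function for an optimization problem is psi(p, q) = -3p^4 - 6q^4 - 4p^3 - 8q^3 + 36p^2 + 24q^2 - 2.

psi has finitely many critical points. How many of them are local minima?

1

psi separates as a function of p plus a function of q, so ∇psi=0 decouples.
∂psi/∂p = -12p(p - 2)(p + 3) = 0 at p ∈ {-3, 0, 2}; ∂psi/∂q = -24q(q - 1)(q + 2) = 0 at q ∈ {-2, 0, 1}.
The Hessian is diagonal: diag(psi_pp, psi_qq). Second derivatives: psi_pp(-3)=-180, psi_pp(0)=72, psi_pp(2)=-120; psi_qq(-2)=-144, psi_qq(0)=48, psi_qq(1)=-72.
Local minima occur where both diagonal entries positive: (0, 0). Count: 1.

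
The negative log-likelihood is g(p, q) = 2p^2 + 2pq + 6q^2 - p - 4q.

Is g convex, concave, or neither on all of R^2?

convex

g is quadratic, so its Hessian is the constant matrix H = [[4, 2], [2, 12]].
det(H) = 44, tr(H) = 16.
det(H) > 0 and tr(H) > 0, so H is positive definite everywhere: convex.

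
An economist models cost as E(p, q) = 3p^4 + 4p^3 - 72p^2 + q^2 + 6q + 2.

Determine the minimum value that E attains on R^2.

-647

E(p,q) separates as A(p) + B(q) + 2, so its minimum is min A + min B + 2.
A'(p) = 12p(p - 3)(p + 4) vanishes at p ∈ {-4, 0, 3}; B'(q) = 2q + 6 vanishes at q ∈ {-3}.
Local minima of A (where A''>0): A(-4)=-640, A(3)=-297. Local minima of B: B(-3)=-9.
So the global minimum of E is A(-4) + B(-3) + 2 = -640 − 9 + 2 = -647, attained at (-4, -3).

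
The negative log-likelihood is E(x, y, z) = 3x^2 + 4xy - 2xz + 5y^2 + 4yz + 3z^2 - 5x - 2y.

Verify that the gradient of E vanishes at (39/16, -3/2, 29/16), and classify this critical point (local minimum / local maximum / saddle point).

local minimum

∇E = (6x + 4y - 2z - 5, 4x + 10y + 4z - 2, -2x + 4y + 6z); substituting (39/16, -3/2, 29/16) gives ∇E = (0, 0, 0), so (39/16, -3/2, 29/16) is indeed a critical point.
The Hessian is constant: H = [[6, 4, -2], [4, 10, 4], [-2, 4, 6]].
Leading principal minors: Δ₁ = 6, Δ₂ = 44, Δ₃ = 64.
All leading minors are positive, so H is positive definite: a local minimum.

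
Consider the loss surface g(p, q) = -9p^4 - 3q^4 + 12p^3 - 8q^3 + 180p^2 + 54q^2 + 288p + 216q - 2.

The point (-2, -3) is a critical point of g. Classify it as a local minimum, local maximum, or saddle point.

The mixed partial ∂²g/∂p∂q is 0, so the Hessian at any point is diag(g_pp, g_qq) = diag(36(-3p^2 + 2p + 10), 12(-3q^2 - 4q + 9)).
At (-2, -3): H = diag(-216, -72).
Both eigenvalues are negative, so H is negative definite: a local maximum.

local maximum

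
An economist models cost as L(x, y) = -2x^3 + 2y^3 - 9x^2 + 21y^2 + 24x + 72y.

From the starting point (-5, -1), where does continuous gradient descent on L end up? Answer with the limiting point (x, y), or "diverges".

L is separable, so gradient descent decouples: x follows -∂L/∂x, y follows -∂L/∂y.
∂L/∂x = -6(x - 1)(x + 4); at x=-5 this is -36, so x increases.
∂L/∂y = 6(y + 3)(y + 4); at y=-1 this is 36, so y decreases.
x converges to its nearest critical value -4 (a local min of the x-part); y converges to -3. The iterate converges to (-4, -3).

(-4, -3)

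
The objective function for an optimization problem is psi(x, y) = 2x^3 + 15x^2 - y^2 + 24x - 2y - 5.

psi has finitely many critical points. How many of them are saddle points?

1

psi separates as a function of x plus a function of y, so ∇psi=0 decouples.
∂psi/∂x = 6(x + 1)(x + 4) = 0 at x ∈ {-4, -1}; ∂psi/∂y = -2(y + 1) = 0 at y ∈ {-1}.
The Hessian is diagonal: diag(psi_xx, psi_yy). Second derivatives: psi_xx(-4)=-18, psi_xx(-1)=18; psi_yy(-1)=-2.
Saddle points occur where the two diagonal entries have opposite signs: (-1, -1). Count: 1.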